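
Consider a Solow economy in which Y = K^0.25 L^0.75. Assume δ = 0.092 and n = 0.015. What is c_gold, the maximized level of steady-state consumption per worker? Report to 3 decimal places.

n + δ = 0.015 + 0.092 = 0.107.
At the golden rule the marginal product of capital equals n+δ: 0.25·k^(0.25−1) = 0.107. Solving, k_gold = (0.25/0.107)^(1/0.75) ≈ 3.1003.
y_gold = 3.1003^0.25 ≈ 1.3269.
c_gold = y_gold − (n+δ)·k_gold = 1.3269 − 0.107·3.1003 ≈ 0.9952.

c_gold ≈ 0.995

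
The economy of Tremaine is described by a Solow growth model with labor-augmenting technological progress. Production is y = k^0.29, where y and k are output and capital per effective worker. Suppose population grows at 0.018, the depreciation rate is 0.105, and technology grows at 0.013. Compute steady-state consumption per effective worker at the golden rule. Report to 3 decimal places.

The effective depreciation rate is n + g + δ = 0.018 + 0.013 + 0.105 = 0.136.
At the golden rule the marginal product of capital equals n+g+δ: 0.29·k^(0.29−1) = 0.136. Solving, k_gold = (0.29/0.136)^(1/0.71) ≈ 2.9052.
y_gold = 2.9052^0.29 ≈ 1.3625.
c_gold = y_gold − (n+g+δ)·k_gold = 1.3625 − 0.136·2.9052 ≈ 0.9673.

c_gold ≈ 0.967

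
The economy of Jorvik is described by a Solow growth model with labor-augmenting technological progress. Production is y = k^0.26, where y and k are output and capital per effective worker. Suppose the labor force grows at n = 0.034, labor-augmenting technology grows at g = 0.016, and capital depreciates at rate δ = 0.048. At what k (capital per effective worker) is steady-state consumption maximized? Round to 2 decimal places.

The effective depreciation rate is n + g + δ = 0.034 + 0.016 + 0.048 = 0.098.
At the golden rule the marginal product of capital equals n+g+δ: 0.26·k^(0.26−1) = 0.098. Solving, k_gold = (0.26/0.098)^(1/0.74) ≈ 3.7379.

k_gold ≈ 3.74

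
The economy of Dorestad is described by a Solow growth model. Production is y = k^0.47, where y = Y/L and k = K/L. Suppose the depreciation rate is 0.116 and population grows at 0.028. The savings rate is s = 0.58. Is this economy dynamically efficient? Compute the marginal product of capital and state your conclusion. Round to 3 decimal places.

n + δ = 0.028 + 0.116 = 0.144.
Steady-state k*: s·k^0.47 = 0.144·k gives k* = (0.58/0.144)^(1/0.53) ≈ 13.8558.
MPK = 0.47·13.8558^(-0.53) ≈ 0.1167.
MPK < n+δ = 0.144, so the economy is dynamically inefficient (over-saving).

dynamically inefficient; MPK ≈ 0.117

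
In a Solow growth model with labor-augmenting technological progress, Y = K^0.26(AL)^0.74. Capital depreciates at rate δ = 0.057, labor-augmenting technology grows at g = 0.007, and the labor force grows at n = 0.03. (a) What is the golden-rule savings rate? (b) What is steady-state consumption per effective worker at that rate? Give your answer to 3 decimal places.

The effective depreciation rate is n + g + δ = 0.03 + 0.007 + 0.057 = 0.094.
For Cobb-Douglas, s_gold equals capital's share: s_gold = 0.26.
Maximizing c = f(k) − (n+g+δ)·k gives f'(k) = n+g+δ, i.e. 0.26·k^(0.26−1) = 0.094, so k_gold = (0.26/0.094)^(1/0.74) ≈ 3.9545.
y_gold = 3.9545^0.26 ≈ 1.4297; c_gold = (1−0.26)·y_gold ≈ 1.0580.

(a) s_gold = 0.260; (b) c_gold ≈ 1.058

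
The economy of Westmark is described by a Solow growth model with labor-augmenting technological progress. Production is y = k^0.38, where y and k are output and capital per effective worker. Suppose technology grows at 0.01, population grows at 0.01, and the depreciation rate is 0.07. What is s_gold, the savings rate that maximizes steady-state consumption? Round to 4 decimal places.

n + g + δ = 0.01 + 0.01 + 0.07 = 0.09.
At the golden rule MPK = n+g+δ, and in any Cobb-Douglas steady state s = (n+g+δ)·k/y = MPK·k/y = capital's share 0.38.

s_gold = 0.3800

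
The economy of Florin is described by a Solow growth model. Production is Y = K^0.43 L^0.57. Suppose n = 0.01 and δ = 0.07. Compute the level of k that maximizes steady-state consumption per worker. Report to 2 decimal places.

Break-even investment rate: n + δ = 0.01 + 0.07 = 0.08.
Golden rule sets MPK = n+δ: 0.43·k^(0.43−1) = 0.08, so k_gold = (0.43/0.08)^(1/0.57) ≈ 19.1146.

k_gold ≈ 19.11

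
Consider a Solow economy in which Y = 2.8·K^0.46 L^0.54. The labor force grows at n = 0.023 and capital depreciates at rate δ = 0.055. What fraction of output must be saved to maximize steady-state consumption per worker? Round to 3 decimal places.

s_gold = 0.460

Capital per worker breaks even when investment replaces (n + δ)·k; here n + δ = 0.078.
At the golden rule MPK = n+δ, and in any Cobb-Douglas steady state s = (n+δ)·k/y = MPK·k/y = capital's share 0.46.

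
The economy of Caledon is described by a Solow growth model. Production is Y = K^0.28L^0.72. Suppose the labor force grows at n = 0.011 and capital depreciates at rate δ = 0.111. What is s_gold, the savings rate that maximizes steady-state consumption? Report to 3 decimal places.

Break-even investment rate: n + δ = 0.011 + 0.111 = 0.122.
At the golden rule MPK = n+δ, and in any Cobb-Douglas steady state s = (n+δ)·k/y = MPK·k/y = capital's share 0.28.

s_gold = 0.280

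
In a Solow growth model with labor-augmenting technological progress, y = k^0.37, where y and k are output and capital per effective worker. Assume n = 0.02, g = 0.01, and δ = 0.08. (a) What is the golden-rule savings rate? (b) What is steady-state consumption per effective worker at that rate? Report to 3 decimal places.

The effective depreciation rate is n + g + δ = 0.02 + 0.01 + 0.08 = 0.11.
For Cobb-Douglas, s_gold equals capital's share: s_gold = 0.37.
Maximizing c = f(k) − (n+g+δ)·k gives f'(k) = n+g+δ, i.e. 0.37·k^(0.37−1) = 0.11, so k_gold = (0.37/0.11)^(1/0.63) ≈ 6.8581.
y_gold = 6.8581^0.37 ≈ 2.0389; c_gold = (1−0.37)·y_gold ≈ 1.2845.

(a) s_gold = 0.370; (b) c_gold ≈ 1.285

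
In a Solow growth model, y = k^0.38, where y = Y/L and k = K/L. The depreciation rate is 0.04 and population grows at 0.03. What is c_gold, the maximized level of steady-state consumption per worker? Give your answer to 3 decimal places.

Break-even investment rate: n + δ = 0.03 + 0.04 = 0.07.
Golden rule sets MPK = n+δ: 0.38·k^(0.38−1) = 0.07, so k_gold = (0.38/0.07)^(1/0.62) ≈ 15.3101.
y_gold = 15.3101^0.38 ≈ 2.8203.
c_gold = y_gold − (n+δ)·k_gold = 2.8203 − 0.07·15.3101 ≈ 1.7486.

c_gold ≈ 1.749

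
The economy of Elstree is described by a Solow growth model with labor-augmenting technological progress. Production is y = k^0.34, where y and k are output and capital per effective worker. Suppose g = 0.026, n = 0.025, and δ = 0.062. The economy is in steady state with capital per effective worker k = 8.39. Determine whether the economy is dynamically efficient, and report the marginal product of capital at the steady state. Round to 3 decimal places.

The effective depreciation rate is n + g + δ = 0.025 + 0.026 + 0.062 = 0.113.
MPK = 0.34·k^(0.34−1) = 0.34·8.39^(-0.66) ≈ 0.0835.
MPK < 0.113, so the economy is dynamically inefficient (over-saving).

dynamically inefficient; MPK ≈ 0.084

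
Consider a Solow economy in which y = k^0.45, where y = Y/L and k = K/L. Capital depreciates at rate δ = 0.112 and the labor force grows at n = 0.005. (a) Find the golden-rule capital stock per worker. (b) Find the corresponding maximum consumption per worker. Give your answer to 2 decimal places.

(a) k_gold ≈ 11.58; (b) c_gold ≈ 1.66

Break-even investment rate: n + δ = 0.005 + 0.112 = 0.117.
Setting f'(k) = n+δ gives 0.45·k^(0.45−1) = 0.117, hence k_gold = (0.45/0.117)^(1/0.55) ≈ 11.5794.
y_gold = 11.5794^0.45 ≈ 3.0106; c_gold = y_gold − 0.117·k_gold ≈ 1.6558.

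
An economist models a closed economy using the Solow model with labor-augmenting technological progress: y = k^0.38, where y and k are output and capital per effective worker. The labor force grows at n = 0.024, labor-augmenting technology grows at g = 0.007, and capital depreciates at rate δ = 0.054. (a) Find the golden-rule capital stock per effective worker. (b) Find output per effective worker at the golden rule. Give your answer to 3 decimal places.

The effective depreciation rate is n + g + δ = 0.024 + 0.007 + 0.054 = 0.085.
Maximizing c = f(k) − (n+g+δ)·k gives f'(k) = n+g+δ, i.e. 0.38·k^(0.38−1) = 0.085, so k_gold = (0.38/0.085)^(1/0.62) ≈ 11.1937.
y_gold = 11.1937^0.38 ≈ 2.5039.

(a) k_gold ≈ 11.194; (b) y_gold ≈ 2.504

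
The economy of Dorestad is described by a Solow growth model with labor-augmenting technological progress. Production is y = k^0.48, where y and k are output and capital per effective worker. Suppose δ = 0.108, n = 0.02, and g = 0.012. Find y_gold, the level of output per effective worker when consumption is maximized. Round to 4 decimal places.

Break-even investment rate: n + g + δ = 0.02 + 0.012 + 0.108 = 0.14.
Setting f'(k) = n+g+δ gives 0.48·k^(0.48−1) = 0.14, hence k_gold = (0.48/0.14)^(1/0.52) ≈ 10.6921.
Output: y_gold = k_gold^0.48 = 10.6921^0.48 ≈ 3.1185.

y_gold ≈ 3.1185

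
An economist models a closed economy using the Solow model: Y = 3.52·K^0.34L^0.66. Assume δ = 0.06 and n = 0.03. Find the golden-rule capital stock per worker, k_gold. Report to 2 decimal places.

n + δ = 0.03 + 0.06 = 0.09.
Golden rule sets MPK = n+δ: 0.34·3.52·k^(0.34−1) = 0.09, so k_gold = (0.34·3.52/0.09)^(1/0.66) ≈ 50.4308.

k_gold ≈ 50.43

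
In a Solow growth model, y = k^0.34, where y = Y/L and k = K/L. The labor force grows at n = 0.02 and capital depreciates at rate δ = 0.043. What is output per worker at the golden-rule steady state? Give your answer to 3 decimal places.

n + δ = 0.02 + 0.043 = 0.063.
Golden rule sets MPK = n+δ: 0.34·k^(0.34−1) = 0.063, so k_gold = (0.34/0.063)^(1/0.66) ≈ 12.8618.
Output: y_gold = k_gold^0.34 = 12.8618^0.34 ≈ 2.3832.

y_gold ≈ 2.383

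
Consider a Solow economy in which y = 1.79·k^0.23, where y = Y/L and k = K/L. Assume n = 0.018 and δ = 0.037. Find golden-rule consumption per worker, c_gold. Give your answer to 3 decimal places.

c_gold ≈ 2.515

Break-even investment rate: n + δ = 0.018 + 0.037 = 0.055.
Maximizing c = f(k) − (n+δ)·k gives f'(k) = n+δ, i.e. 0.23·1.79·k^(0.23−1) = 0.055, so k_gold = (0.23·1.79/0.055)^(1/0.77) ≈ 13.6568.
y_gold = 1.79·13.6568^0.23 ≈ 3.2658.
c_gold = y_gold − (n+δ)·k_gold = 3.2658 − 0.055·13.6568 ≈ 2.5146.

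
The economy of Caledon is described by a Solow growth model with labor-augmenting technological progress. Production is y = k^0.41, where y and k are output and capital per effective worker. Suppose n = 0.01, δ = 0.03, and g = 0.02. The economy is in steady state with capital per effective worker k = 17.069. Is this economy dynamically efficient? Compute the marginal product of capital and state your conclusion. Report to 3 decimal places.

dynamically efficient; MPK ≈ 0.077

The effective depreciation rate is n + g + δ = 0.01 + 0.02 + 0.03 = 0.06.
MPK = 0.41·k^(0.41−1) = 0.41·17.069^(-0.59) ≈ 0.0769.
MPK > 0.06, so the economy is dynamically efficient (under-saving).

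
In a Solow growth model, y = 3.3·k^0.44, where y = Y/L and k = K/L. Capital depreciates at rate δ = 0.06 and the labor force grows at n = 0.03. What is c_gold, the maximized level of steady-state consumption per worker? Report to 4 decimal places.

c_gold ≈ 16.4296

Capital per worker breaks even when investment replaces (n + δ)·k; here n + δ = 0.09.
Maximizing c = f(k) − (n+δ)·k gives f'(k) = n+δ, i.e. 0.44·3.3·k^(0.44−1) = 0.09, so k_gold = (0.44·3.3/0.09)^(1/0.56) ≈ 143.4334.
y_gold = 3.3·143.4334^0.44 ≈ 29.3386.
c_gold = y_gold − (n+δ)·k_gold = 29.3386 − 0.09·143.4334 ≈ 16.4296.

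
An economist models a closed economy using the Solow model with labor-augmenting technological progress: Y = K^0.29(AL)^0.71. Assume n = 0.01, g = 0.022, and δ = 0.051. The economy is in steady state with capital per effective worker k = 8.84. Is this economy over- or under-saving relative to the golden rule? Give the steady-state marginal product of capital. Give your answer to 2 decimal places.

over-saving; MPK ≈ 0.06

Capital per effective worker breaks even when investment replaces (n + g + δ)·k; here n + g + δ = 0.083.
MPK = 0.29·k^(0.29−1) = 0.29·8.84^(-0.71) ≈ 0.0617.
MPK < 0.083, so the economy is dynamically inefficient (over-saving).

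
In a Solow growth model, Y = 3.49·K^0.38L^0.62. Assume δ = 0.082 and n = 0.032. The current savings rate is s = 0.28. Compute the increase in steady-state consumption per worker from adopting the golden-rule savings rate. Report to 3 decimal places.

Capital per worker breaks even when investment replaces (n + δ)·k; here n + δ = 0.114.
Current steady state (s = 0.28): k* = (0.28·3.49/0.114)^(1/0.62) ≈ 31.9864, y* = 3.49·31.9864^0.38 ≈ 13.0230, c* = (1−0.28)·13.0230 ≈ 9.3766.
Golden rule sets MPK = n+δ: 0.38·3.49·k^(0.38−1) = 0.114, so k_gold = (0.38·3.49/0.114)^(1/0.62) ≈ 52.3453.
y_gold = 3.49·52.3453^0.38 ≈ 15.7036, c_gold = y_gold − 0.114·k_gold ≈ 9.7362.
Gain: Δc = 9.7362 − 9.3766 ≈ 0.3596.

Δc ≈ 0.360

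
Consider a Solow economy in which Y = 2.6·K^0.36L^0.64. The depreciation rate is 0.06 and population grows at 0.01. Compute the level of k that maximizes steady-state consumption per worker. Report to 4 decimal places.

k_gold ≈ 57.4980

Break-even investment rate: n + δ = 0.01 + 0.06 = 0.07.
Golden rule sets MPK = n+δ: 0.36·2.6·k^(0.36−1) = 0.07, so k_gold = (0.36·2.6/0.07)^(1/0.64) ≈ 57.4980.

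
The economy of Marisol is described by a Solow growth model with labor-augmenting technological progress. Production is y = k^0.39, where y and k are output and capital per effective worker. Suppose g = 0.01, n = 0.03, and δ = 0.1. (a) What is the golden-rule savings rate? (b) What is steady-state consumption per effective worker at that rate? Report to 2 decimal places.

Break-even investment rate: n + g + δ = 0.03 + 0.01 + 0.1 = 0.14.
For Cobb-Douglas, s_gold equals capital's share: s_gold = 0.39.
At the golden rule the marginal product of capital equals n+g+δ: 0.39·k^(0.39−1) = 0.14. Solving, k_gold = (0.39/0.14)^(1/0.61) ≈ 5.3630.
y_gold = 5.3630^0.39 ≈ 1.9252; c_gold = (1−0.39)·y_gold ≈ 1.1743.

(a) s_gold = 0.39; (b) c_gold ≈ 1.17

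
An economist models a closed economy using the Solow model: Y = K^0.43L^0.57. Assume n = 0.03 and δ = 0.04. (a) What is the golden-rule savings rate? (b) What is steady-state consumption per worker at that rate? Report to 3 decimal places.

(a) s_gold = 0.430; (b) c_gold ≈ 2.242

Capital per worker breaks even when investment replaces (n + δ)·k; here n + δ = 0.07.
For Cobb-Douglas, s_gold equals capital's share: s_gold = 0.43.
Maximizing c = f(k) − (n+δ)·k gives f'(k) = n+δ, i.e. 0.43·k^(0.43−1) = 0.07, so k_gold = (0.43/0.07)^(1/0.57) ≈ 24.1605.
y_gold = 24.1605^0.43 ≈ 3.9331; c_gold = (1−0.43)·y_gold ≈ 2.2419.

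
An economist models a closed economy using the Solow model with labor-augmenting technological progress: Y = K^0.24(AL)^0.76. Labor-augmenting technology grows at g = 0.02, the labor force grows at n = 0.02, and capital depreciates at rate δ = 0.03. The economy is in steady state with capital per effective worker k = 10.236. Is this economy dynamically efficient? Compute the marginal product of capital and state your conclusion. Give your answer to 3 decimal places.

dynamically inefficient; MPK ≈ 0.041

The effective depreciation rate is n + g + δ = 0.02 + 0.02 + 0.03 = 0.07.
MPK = 0.24·k^(0.24−1) = 0.24·10.236^(-0.76) ≈ 0.0410.
MPK < 0.07, so the economy is dynamically inefficient (over-saving).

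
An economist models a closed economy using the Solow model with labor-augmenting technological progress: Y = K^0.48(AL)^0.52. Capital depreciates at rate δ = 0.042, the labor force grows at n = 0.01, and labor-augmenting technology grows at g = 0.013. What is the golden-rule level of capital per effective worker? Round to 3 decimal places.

Break-even investment rate: n + g + δ = 0.01 + 0.013 + 0.042 = 0.065.
At the golden rule the marginal product of capital equals n+g+δ: 0.48·k^(0.48−1) = 0.065. Solving, k_gold = (0.48/0.065)^(1/0.52) ≈ 46.7586.

k_gold ≈ 46.759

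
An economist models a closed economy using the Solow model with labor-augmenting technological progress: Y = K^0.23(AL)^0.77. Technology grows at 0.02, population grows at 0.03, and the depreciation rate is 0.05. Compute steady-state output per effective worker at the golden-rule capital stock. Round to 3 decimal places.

y_gold ≈ 1.282

Break-even investment rate: n + g + δ = 0.03 + 0.02 + 0.05 = 0.1.
Setting f'(k) = n+g+δ gives 0.23·k^(0.23−1) = 0.1, hence k_gold = (0.23/0.1)^(1/0.77) ≈ 2.9497.
Output: y_gold = k_gold^0.23 = 2.9497^0.23 ≈ 1.2825.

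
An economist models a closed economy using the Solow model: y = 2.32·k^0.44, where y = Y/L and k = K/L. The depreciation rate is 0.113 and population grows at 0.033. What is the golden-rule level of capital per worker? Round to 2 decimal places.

Break-even investment rate: n + δ = 0.033 + 0.113 = 0.146.
At the golden rule the marginal product of capital equals n+δ: 0.44·2.32·k^(0.44−1) = 0.146. Solving, k_gold = (0.44·2.32/0.146)^(1/0.56) ≈ 32.2250.

k_gold ≈ 32.22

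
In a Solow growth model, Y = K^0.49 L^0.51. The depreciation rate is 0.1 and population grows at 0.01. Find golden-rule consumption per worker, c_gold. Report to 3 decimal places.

Break-even investment rate: n + δ = 0.01 + 0.1 = 0.11.
Golden rule sets MPK = n+δ: 0.49·k^(0.49−1) = 0.11, so k_gold = (0.49/0.11)^(1/0.51) ≈ 18.7139.
y_gold = 18.7139^0.49 ≈ 4.2011.
c_gold = y_gold − (n+δ)·k_gold = 4.2011 − 0.11·18.7139 ≈ 2.1425.

c_gold ≈ 2.143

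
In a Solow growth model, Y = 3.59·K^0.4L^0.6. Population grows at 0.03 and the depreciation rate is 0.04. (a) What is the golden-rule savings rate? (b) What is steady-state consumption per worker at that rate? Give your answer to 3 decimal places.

(a) s_gold = 0.400; (b) c_gold ≈ 16.142

Capital per worker breaks even when investment replaces (n + δ)·k; here n + δ = 0.07.
For Cobb-Douglas, s_gold equals capital's share: s_gold = 0.4.
At the golden rule the marginal product of capital equals n+δ: 0.4·3.59·k^(0.4−1) = 0.07. Solving, k_gold = (0.4·3.59/0.07)^(1/0.6) ≈ 153.7307.
y_gold = 3.59·153.7307^0.4 ≈ 26.9029; c_gold = (1−0.4)·y_gold ≈ 16.1417.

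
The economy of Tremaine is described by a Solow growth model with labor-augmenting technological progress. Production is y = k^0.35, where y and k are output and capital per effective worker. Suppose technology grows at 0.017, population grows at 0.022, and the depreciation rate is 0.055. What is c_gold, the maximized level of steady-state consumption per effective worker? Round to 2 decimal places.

Break-even investment rate: n + g + δ = 0.022 + 0.017 + 0.055 = 0.094.
At the golden rule the marginal product of capital equals n+g+δ: 0.35·k^(0.35−1) = 0.094. Solving, k_gold = (0.35/0.094)^(1/0.65) ≈ 7.5573.
y_gold = 7.5573^0.35 ≈ 2.0297.
c_gold = y_gold − (n+g+δ)·k_gold = 2.0297 − 0.094·7.5573 ≈ 1.3193.

c_gold ≈ 1.32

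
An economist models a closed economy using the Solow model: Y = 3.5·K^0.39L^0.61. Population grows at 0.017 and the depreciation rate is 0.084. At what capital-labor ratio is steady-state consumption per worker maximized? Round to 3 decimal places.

n + δ = 0.017 + 0.084 = 0.101.
Golden rule sets MPK = n+δ: 0.39·3.5·k^(0.39−1) = 0.101, so k_gold = (0.39·3.5/0.101)^(1/0.61) ≈ 71.4149.

k_gold ≈ 71.415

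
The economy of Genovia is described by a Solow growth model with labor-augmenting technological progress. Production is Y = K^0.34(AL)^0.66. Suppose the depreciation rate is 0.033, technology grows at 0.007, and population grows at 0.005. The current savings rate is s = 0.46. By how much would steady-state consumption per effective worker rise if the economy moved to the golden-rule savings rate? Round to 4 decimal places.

The effective depreciation rate is n + g + δ = 0.005 + 0.007 + 0.033 = 0.045.
Current steady state (s = 0.46): k* = (0.46/0.045)^(1/0.66) ≈ 33.8543, y* = 33.8543^0.34 ≈ 3.3118, c* = (1−0.46)·3.3118 ≈ 1.7884.
At the golden rule the marginal product of capital equals n+g+δ: 0.34·k^(0.34−1) = 0.045. Solving, k_gold = (0.34/0.045)^(1/0.66) ≈ 21.4144.
y_gold = 21.4144^0.34 ≈ 2.8343, c_gold = y_gold − 0.045·k_gold ≈ 1.8706.
Gain: Δc = 1.8706 − 1.7884 ≈ 0.0822.

Δc ≈ 0.0822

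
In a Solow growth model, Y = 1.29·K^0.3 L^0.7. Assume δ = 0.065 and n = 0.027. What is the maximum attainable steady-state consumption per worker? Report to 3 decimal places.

n + δ = 0.027 + 0.065 = 0.092.
Setting f'(k) = n+δ gives 0.3·1.29·k^(0.3−1) = 0.092, hence k_gold = (0.3·1.29/0.092)^(1/0.7) ≈ 7.7861.
y_gold = 1.29·7.7861^0.3 ≈ 2.3877.
c_gold = y_gold − (n+δ)·k_gold = 2.3877 − 0.092·7.7861 ≈ 1.6714.

c_gold ≈ 1.671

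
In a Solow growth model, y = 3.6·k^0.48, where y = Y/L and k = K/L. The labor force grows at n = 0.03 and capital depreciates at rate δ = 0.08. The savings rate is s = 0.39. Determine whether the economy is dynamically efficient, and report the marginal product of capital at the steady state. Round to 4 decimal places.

dynamically efficient; MPK ≈ 0.1354

The effective depreciation rate is n + δ = 0.03 + 0.08 = 0.11.
Steady-state k*: s·A·k^0.48 = 0.11·k gives k* = (0.39·3.6/0.11)^(1/0.52) ≈ 133.9288.
MPK = 0.48·3.6·133.9288^(-0.52) ≈ 0.1354.
MPK > n+δ = 0.11, so the economy is dynamically efficient (under-saving).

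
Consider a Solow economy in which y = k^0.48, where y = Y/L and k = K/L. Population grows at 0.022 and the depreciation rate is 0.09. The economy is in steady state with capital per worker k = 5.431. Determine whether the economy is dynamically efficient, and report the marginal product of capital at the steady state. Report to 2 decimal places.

dynamically efficient; MPK ≈ 0.20

Break-even investment rate: n + δ = 0.022 + 0.09 = 0.112.
MPK = 0.48·k^(0.48−1) = 0.48·5.431^(-0.52) ≈ 0.1991.
MPK > 0.112, so the economy is dynamically efficient (under-saving).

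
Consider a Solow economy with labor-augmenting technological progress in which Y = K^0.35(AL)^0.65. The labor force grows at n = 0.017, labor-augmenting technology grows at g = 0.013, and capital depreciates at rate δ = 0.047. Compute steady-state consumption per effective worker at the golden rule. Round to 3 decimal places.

The effective depreciation rate is n + g + δ = 0.017 + 0.013 + 0.047 = 0.077.
Maximizing c = f(k) − (n+g+δ)·k gives f'(k) = n+g+δ, i.e. 0.35·k^(0.35−1) = 0.077, so k_gold = (0.35/0.077)^(1/0.65) ≈ 10.2721.
y_gold = 10.2721^0.35 ≈ 2.2599.
c_gold = y_gold − (n+g+δ)·k_gold = 2.2599 − 0.077·10.2721 ≈ 1.4689.

c_gold ≈ 1.469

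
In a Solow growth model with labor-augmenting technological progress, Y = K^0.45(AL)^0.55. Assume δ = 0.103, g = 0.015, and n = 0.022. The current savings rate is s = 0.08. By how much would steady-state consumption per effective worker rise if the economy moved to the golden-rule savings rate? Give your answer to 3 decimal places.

Δc ≈ 0.848

Break-even investment rate: n + g + δ = 0.022 + 0.015 + 0.103 = 0.14.
Current steady state (s = 0.08): k* = (0.08/0.14)^(1/0.55) ≈ 0.3615, y* = 0.3615^0.45 ≈ 0.6326, c* = (1−0.08)·0.6326 ≈ 0.5820.
At the golden rule the marginal product of capital equals n+g+δ: 0.45·k^(0.45−1) = 0.14. Solving, k_gold = (0.45/0.14)^(1/0.55) ≈ 8.3555.
y_gold = 8.3555^0.45 ≈ 2.5995, c_gold = y_gold − 0.14·k_gold ≈ 1.4297.
Gain: Δc = 1.4297 − 0.5820 ≈ 0.8477.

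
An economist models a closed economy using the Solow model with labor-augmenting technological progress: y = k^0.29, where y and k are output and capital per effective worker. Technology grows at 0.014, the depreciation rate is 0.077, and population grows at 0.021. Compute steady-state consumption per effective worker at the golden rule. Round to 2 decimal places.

c_gold ≈ 1.05

Break-even investment rate: n + g + δ = 0.021 + 0.014 + 0.077 = 0.112.
At the golden rule the marginal product of capital equals n+g+δ: 0.29·k^(0.29−1) = 0.112. Solving, k_gold = (0.29/0.112)^(1/0.71) ≈ 3.8189.
y_gold = 3.8189^0.29 ≈ 1.4749.
c_gold = y_gold − (n+g+δ)·k_gold = 1.4749 − 0.112·3.8189 ≈ 1.0472.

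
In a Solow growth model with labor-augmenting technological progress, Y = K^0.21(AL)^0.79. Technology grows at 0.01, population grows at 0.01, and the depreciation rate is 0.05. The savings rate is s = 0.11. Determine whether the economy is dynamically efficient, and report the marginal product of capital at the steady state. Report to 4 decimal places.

dynamically efficient; MPK ≈ 0.1336

Capital per effective worker breaks even when investment replaces (n + g + δ)·k; here n + g + δ = 0.07.
Steady-state k*: s·k^0.21 = 0.07·k gives k* = (0.11/0.07)^(1/0.79) ≈ 1.7720.
MPK = 0.21·1.7720^(-0.79) ≈ 0.1336.
MPK > n+g+δ = 0.07, so the economy is dynamically efficient (under-saving).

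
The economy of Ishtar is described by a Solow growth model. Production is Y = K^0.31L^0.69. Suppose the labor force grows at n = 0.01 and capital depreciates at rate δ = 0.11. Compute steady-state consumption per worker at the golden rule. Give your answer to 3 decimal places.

c_gold ≈ 1.057

The effective depreciation rate is n + δ = 0.01 + 0.11 = 0.12.
Setting f'(k) = n+δ gives 0.31·k^(0.31−1) = 0.12, hence k_gold = (0.31/0.12)^(1/0.69) ≈ 3.9570.
y_gold = 3.9570^0.31 ≈ 1.5317.
c_gold = y_gold − (n+δ)·k_gold = 1.5317 − 0.12·3.9570 ≈ 1.0569.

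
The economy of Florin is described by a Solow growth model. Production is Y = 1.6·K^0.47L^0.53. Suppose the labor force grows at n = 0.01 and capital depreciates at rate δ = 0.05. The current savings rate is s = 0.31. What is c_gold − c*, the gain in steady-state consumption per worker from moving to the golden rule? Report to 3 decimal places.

n + δ = 0.01 + 0.05 = 0.06.
Current steady state (s = 0.31): k* = (0.31·1.6/0.06)^(1/0.53) ≈ 53.8037, y* = 1.6·53.8037^0.47 ≈ 10.4136, c* = (1−0.31)·10.4136 ≈ 7.1854.
At the golden rule the marginal product of capital equals n+δ: 0.47·1.6·k^(0.47−1) = 0.06. Solving, k_gold = (0.47·1.6/0.06)^(1/0.53) ≈ 117.9842.
y_gold = 1.6·117.9842^0.47 ≈ 15.0618, c_gold = y_gold − 0.06·k_gold ≈ 7.9828.
Gain: Δc = 7.9828 − 7.1854 ≈ 0.7974.

Δc ≈ 0.797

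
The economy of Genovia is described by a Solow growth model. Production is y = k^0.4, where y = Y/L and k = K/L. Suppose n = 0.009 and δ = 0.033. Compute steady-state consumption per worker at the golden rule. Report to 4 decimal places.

c_gold ≈ 2.6958

n + δ = 0.009 + 0.033 = 0.042.
Golden rule sets MPK = n+δ: 0.4·k^(0.4−1) = 0.042, so k_gold = (0.4/0.042)^(1/0.6) ≈ 42.7909.
y_gold = 42.7909^0.4 ≈ 4.4930.
c_gold = y_gold − (n+δ)·k_gold = 4.4930 − 0.042·42.7909 ≈ 2.6958.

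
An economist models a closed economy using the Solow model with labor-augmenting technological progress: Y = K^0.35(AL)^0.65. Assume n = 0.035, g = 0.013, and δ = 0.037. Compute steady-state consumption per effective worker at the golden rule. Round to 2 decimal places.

c_gold ≈ 1.39

n + g + δ = 0.035 + 0.013 + 0.037 = 0.085.
At the golden rule the marginal product of capital equals n+g+δ: 0.35·k^(0.35−1) = 0.085. Solving, k_gold = (0.35/0.085)^(1/0.65) ≈ 8.8230.
y_gold = 8.8230^0.35 ≈ 2.1427.
c_gold = y_gold − (n+g+δ)·k_gold = 2.1427 − 0.085·8.8230 ≈ 1.3928.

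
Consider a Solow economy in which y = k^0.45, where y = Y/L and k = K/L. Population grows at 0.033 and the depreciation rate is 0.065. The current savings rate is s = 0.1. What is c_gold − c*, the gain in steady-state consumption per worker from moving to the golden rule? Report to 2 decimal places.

Δc ≈ 1.00

Capital per worker breaks even when investment replaces (n + δ)·k; here n + δ = 0.098.
Current steady state (s = 0.1): k* = (0.1/0.098)^(1/0.55) ≈ 1.0374, y* = 1.0374^0.45 ≈ 1.0167, c* = (1−0.1)·1.0167 ≈ 0.9150.
Golden rule sets MPK = n+δ: 0.45·k^(0.45−1) = 0.098, so k_gold = (0.45/0.098)^(1/0.55) ≈ 15.9813.
y_gold = 15.9813^0.45 ≈ 3.4804, c_gold = y_gold − 0.098·k_gold ≈ 1.9142.
Gain: Δc = 1.9142 − 0.9150 ≈ 0.9992.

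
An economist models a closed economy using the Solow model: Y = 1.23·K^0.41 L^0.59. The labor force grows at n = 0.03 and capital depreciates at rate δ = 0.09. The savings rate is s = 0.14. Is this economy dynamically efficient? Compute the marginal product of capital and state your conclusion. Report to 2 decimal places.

The effective depreciation rate is n + δ = 0.03 + 0.09 = 0.12.
Steady-state k*: s·A·k^0.41 = 0.12·k gives k* = (0.14·1.23/0.12)^(1/0.59) ≈ 1.8444.
MPK = 0.41·1.23·1.8444^(-0.59) ≈ 0.3514.
MPK > n+δ = 0.12, so the economy is dynamically efficient (under-saving).

dynamically efficient; MPK ≈ 0.35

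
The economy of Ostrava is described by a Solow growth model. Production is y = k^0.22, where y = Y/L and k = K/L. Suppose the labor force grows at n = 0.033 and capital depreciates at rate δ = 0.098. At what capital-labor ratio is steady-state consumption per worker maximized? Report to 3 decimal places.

The effective depreciation rate is n + δ = 0.033 + 0.098 = 0.131.
Maximizing c = f(k) − (n+δ)·k gives f'(k) = n+δ, i.e. 0.22·k^(0.22−1) = 0.131, so k_gold = (0.22/0.131)^(1/0.78) ≈ 1.9438.

k_gold ≈ 1.944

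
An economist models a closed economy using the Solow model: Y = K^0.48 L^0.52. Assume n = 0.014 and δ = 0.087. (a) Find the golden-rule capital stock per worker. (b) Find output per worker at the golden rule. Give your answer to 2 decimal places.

(a) k_gold ≈ 20.03; (b) y_gold ≈ 4.22

Break-even investment rate: n + δ = 0.014 + 0.087 = 0.101.
Setting f'(k) = n+δ gives 0.48·k^(0.48−1) = 0.101, hence k_gold = (0.48/0.101)^(1/0.52) ≈ 20.0341.
y_gold = 20.0341^0.48 ≈ 4.2155.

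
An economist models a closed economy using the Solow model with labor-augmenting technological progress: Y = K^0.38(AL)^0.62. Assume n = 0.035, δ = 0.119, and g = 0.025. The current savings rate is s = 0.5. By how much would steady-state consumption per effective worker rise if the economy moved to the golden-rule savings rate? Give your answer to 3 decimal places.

Δc ≈ 0.045

Capital per effective worker breaks even when investment replaces (n + g + δ)·k; here n + g + δ = 0.179.
Current steady state (s = 0.5): k* = (0.5/0.179)^(1/0.62) ≈ 5.2426, y* = 5.2426^0.38 ≈ 1.8768, c* = (1−0.5)·1.8768 ≈ 0.9384.
At the golden rule the marginal product of capital equals n+g+δ: 0.38·k^(0.38−1) = 0.179. Solving, k_gold = (0.38/0.179)^(1/0.62) ≈ 3.3675.
y_gold = 3.3675^0.38 ≈ 1.5863, c_gold = y_gold − 0.179·k_gold ≈ 0.9835.
Gain: Δc = 0.9835 − 0.9384 ≈ 0.0451.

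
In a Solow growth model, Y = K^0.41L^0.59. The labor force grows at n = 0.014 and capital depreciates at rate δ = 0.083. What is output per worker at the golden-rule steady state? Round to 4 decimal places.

n + δ = 0.014 + 0.083 = 0.097.
At the golden rule the marginal product of capital equals n+δ: 0.41·k^(0.41−1) = 0.097. Solving, k_gold = (0.41/0.097)^(1/0.59) ≈ 11.5090.
Output: y_gold = k_gold^0.41 = 11.5090^0.41 ≈ 2.7229.

y_gold ≈ 2.7229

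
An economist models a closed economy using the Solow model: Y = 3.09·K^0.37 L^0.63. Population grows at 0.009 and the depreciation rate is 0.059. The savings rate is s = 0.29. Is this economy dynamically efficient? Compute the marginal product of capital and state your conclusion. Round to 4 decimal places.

dynamically efficient; MPK ≈ 0.0868

Break-even investment rate: n + δ = 0.009 + 0.059 = 0.068.
Steady-state k*: s·A·k^0.37 = 0.068·k gives k* = (0.29·3.09/0.068)^(1/0.63) ≈ 59.9150.
MPK = 0.37·3.09·59.9150^(-0.63) ≈ 0.0868.
MPK > n+δ = 0.068, so the economy is dynamically efficient (under-saving).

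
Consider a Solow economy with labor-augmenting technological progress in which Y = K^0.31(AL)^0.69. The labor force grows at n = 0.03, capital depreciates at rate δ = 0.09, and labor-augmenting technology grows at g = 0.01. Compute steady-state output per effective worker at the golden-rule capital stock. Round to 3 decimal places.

Break-even investment rate: n + g + δ = 0.03 + 0.01 + 0.09 = 0.13.
At the golden rule the marginal product of capital equals n+g+δ: 0.31·k^(0.31−1) = 0.13. Solving, k_gold = (0.31/0.13)^(1/0.69) ≈ 3.5236.
Output: y_gold = k_gold^0.31 = 3.5236^0.31 ≈ 1.4776.

y_gold ≈ 1.478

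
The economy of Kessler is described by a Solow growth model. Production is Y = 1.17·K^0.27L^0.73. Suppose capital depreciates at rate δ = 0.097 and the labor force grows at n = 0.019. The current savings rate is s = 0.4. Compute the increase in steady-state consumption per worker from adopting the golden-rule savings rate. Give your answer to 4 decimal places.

Capital per worker breaks even when investment replaces (n + δ)·k; here n + δ = 0.116.
Current steady state (s = 0.4): k* = (0.4·1.17/0.116)^(1/0.73) ≈ 6.7584, y* = 1.17·6.7584^0.27 ≈ 1.9599, c* = (1−0.4)·1.9599 ≈ 1.1760.
Golden rule sets MPK = n+δ: 0.27·1.17·k^(0.27−1) = 0.116, so k_gold = (0.27·1.17/0.116)^(1/0.73) ≈ 3.9447.
y_gold = 1.17·3.9447^0.27 ≈ 1.6948, c_gold = y_gold − 0.116·k_gold ≈ 1.2372.
Gain: Δc = 1.2372 − 1.1760 ≈ 0.0612.

Δc ≈ 0.0612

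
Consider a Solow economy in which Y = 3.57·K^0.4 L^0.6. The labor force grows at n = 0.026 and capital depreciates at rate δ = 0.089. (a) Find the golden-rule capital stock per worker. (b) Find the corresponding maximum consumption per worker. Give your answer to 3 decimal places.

(a) k_gold ≈ 66.586; (b) c_gold ≈ 11.486

n + δ = 0.026 + 0.089 = 0.115.
Maximizing c = f(k) − (n+δ)·k gives f'(k) = n+δ, i.e. 0.4·3.57·k^(0.4−1) = 0.115, so k_gold = (0.4·3.57/0.115)^(1/0.6) ≈ 66.5862.
y_gold = 3.57·66.5862^0.4 ≈ 19.1435; c_gold = y_gold − 0.115·k_gold ≈ 11.4861.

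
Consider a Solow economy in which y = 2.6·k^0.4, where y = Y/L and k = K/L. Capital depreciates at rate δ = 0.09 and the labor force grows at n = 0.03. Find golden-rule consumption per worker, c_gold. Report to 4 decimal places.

Break-even investment rate: n + δ = 0.03 + 0.09 = 0.12.
Golden rule sets MPK = n+δ: 0.4·2.6·k^(0.4−1) = 0.12, so k_gold = (0.4·2.6/0.12)^(1/0.6) ≈ 36.5668.
y_gold = 2.6·36.5668^0.4 ≈ 10.9700.
c_gold = y_gold − (n+δ)·k_gold = 10.9700 − 0.12·36.5668 ≈ 6.5820.

c_gold ≈ 6.5820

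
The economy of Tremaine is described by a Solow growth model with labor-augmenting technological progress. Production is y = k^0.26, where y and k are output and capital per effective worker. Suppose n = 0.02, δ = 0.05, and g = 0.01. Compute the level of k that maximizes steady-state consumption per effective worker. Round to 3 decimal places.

The effective depreciation rate is n + g + δ = 0.02 + 0.01 + 0.05 = 0.08.
At the golden rule the marginal product of capital equals n+g+δ: 0.26·k^(0.26−1) = 0.08. Solving, k_gold = (0.26/0.08)^(1/0.74) ≈ 4.9174.

k_gold ≈ 4.917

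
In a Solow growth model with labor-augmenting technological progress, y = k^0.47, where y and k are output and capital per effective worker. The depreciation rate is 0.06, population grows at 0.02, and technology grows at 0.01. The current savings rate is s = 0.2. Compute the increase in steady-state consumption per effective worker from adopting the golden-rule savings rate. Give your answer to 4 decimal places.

Δc ≈ 0.6713

The effective depreciation rate is n + g + δ = 0.02 + 0.01 + 0.06 = 0.09.
Current steady state (s = 0.2): k* = (0.2/0.09)^(1/0.53) ≈ 4.5114, y* = 4.5114^0.47 ≈ 2.0302, c* = (1−0.2)·2.0302 ≈ 1.6241.
Golden rule sets MPK = n+g+δ: 0.47·k^(0.47−1) = 0.09, so k_gold = (0.47/0.09)^(1/0.53) ≈ 22.6175.
y_gold = 22.6175^0.47 ≈ 4.3310, c_gold = y_gold − 0.09·k_gold ≈ 2.2954.
Gain: Δc = 2.2954 − 1.6241 ≈ 0.6713.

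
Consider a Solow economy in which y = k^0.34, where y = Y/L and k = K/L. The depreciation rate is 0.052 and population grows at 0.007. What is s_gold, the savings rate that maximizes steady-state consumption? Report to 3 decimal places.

s_gold = 0.340

Capital per worker breaks even when investment replaces (n + δ)·k; here n + δ = 0.059.
At the golden rule MPK = n+δ, and in any Cobb-Douglas steady state s = (n+δ)·k/y = MPK·k/y = capital's share 0.34.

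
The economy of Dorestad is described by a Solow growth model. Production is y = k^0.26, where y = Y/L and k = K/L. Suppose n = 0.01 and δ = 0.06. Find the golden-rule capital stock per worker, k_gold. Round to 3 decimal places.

Capital per worker breaks even when investment replaces (n + δ)·k; here n + δ = 0.07.
At the golden rule the marginal product of capital equals n+δ: 0.26·k^(0.26−1) = 0.07. Solving, k_gold = (0.26/0.07)^(1/0.74) ≈ 5.8898.

k_gold ≈ 5.890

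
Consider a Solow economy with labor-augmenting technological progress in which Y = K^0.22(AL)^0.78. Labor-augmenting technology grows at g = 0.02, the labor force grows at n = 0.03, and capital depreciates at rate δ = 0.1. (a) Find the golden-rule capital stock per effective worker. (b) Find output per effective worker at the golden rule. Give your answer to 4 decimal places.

(a) k_gold ≈ 1.6340; (b) y_gold ≈ 1.1141

Capital per effective worker breaks even when investment replaces (n + g + δ)·k; here n + g + δ = 0.15.
Golden rule sets MPK = n+g+δ: 0.22·k^(0.22−1) = 0.15, so k_gold = (0.22/0.15)^(1/0.78) ≈ 1.6340.
y_gold = 1.6340^0.22 ≈ 1.1141.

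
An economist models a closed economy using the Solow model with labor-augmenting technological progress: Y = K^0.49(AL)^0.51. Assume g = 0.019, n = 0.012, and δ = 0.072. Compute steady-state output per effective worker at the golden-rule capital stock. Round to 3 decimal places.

Capital per effective worker breaks even when investment replaces (n + g + δ)·k; here n + g + δ = 0.103.
Golden rule sets MPK = n+g+δ: 0.49·k^(0.49−1) = 0.103, so k_gold = (0.49/0.103)^(1/0.51) ≈ 21.2890.
Output: y_gold = k_gold^0.49 = 21.2890^0.49 ≈ 4.4750.

y_gold ≈ 4.475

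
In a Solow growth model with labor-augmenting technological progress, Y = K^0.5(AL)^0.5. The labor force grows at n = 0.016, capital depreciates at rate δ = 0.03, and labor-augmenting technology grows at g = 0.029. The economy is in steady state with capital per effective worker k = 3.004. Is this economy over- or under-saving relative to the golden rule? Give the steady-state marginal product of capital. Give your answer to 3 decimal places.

Break-even investment rate: n + g + δ = 0.016 + 0.029 + 0.03 = 0.075.
MPK = 0.5·k^(0.5−1) = 0.5·3.004^(-0.5) ≈ 0.2885.
MPK > 0.075, so the economy is dynamically efficient (under-saving).

under-saving; MPK ≈ 0.288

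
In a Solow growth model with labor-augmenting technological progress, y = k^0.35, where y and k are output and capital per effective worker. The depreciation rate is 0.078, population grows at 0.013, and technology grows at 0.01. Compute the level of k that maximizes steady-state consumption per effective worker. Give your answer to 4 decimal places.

k_gold ≈ 6.7667

n + g + δ = 0.013 + 0.01 + 0.078 = 0.101.
Maximizing c = f(k) − (n+g+δ)·k gives f'(k) = n+g+δ, i.e. 0.35·k^(0.35−1) = 0.101, so k_gold = (0.35/0.101)^(1/0.65) ≈ 6.7667.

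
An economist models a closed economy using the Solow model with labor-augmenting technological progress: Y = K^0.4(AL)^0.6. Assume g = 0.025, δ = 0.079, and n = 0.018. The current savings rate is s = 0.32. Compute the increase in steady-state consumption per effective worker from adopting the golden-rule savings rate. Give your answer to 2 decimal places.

Capital per effective worker breaks even when investment replaces (n + g + δ)·k; here n + g + δ = 0.122.
Current steady state (s = 0.32): k* = (0.32/0.122)^(1/0.6) ≈ 4.9887, y* = 4.9887^0.4 ≈ 1.9019, c* = (1−0.32)·1.9019 ≈ 1.2933.
Maximizing c = f(k) − (n+g+δ)·k gives f'(k) = n+g+δ, i.e. 0.4·k^(0.4−1) = 0.122, so k_gold = (0.4/0.122)^(1/0.6) ≈ 7.2360.
y_gold = 7.2360^0.4 ≈ 2.2070, c_gold = y_gold − 0.122·k_gold ≈ 1.3242.
Gain: Δc = 1.3242 − 1.2933 ≈ 0.0309.

Δc ≈ 0.03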